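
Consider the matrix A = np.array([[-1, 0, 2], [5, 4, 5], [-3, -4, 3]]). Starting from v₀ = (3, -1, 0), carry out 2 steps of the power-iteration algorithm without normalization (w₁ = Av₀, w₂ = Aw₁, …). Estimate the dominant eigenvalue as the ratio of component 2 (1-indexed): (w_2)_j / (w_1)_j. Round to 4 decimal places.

λ ≈ 0.3636

w1 = Av₀ = ((-1)·3 + 0·(-1) + 2·0; 5·3 + 4·(-1) + 5·0; (-3)·3 + (-4)·(-1) + 3·0) = (-3, 11, -5)
w2 = Aw1 = ((-1)·(-3) + 0·11 + 2·(-5); 5·(-3) + 4·11 + 5·(-5); (-3)·(-3) + (-4)·11 + 3·(-5)) = (-7, 4, -50)
Ratio at component: 4 / 11 = 0.3636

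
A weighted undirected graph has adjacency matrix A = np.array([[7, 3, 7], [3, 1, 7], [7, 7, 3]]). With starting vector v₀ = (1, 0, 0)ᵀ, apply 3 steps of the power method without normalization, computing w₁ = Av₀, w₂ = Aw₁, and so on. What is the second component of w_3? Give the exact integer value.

1031

w1 = Av₀ = (7, 3, 7)
w2 = Aw1 = (107, 73, 91)
w3 = Aw2 = (1605, 1031, 1533)
The requested component of w3 is 1031.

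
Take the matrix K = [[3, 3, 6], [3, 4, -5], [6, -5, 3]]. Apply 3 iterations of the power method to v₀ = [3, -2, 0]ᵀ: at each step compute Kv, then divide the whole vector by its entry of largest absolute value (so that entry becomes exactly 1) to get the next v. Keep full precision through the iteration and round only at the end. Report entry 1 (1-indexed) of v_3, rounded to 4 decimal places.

Kv0 = (3.00000, 1.00000, 28.00000); divide by 28.00000 → v1 = (0.10714, 0.03571, 1.00000)
Kv1 = (6.42857, -4.53571, 3.46429); divide by 6.42857 → v2 = (1.00000, -0.70556, 0.53889)
Kv2 = (4.11667, -2.51667, 11.14444); divide by 11.14444 → v3 = (0.36939, -0.22582, 1.00000)
Requested entry of v3: 741/2006 = 0.3694

0.3694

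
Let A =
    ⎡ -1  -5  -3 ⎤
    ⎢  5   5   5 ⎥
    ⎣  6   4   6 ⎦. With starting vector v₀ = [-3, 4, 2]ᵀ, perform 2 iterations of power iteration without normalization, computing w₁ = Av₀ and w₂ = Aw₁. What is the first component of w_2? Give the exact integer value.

w1 = Av₀ = ((-1)·(-3) + (-5)·4 + (-3)·2; 5·(-3) + 5·4 + 5·2; 6·(-3) + 4·4 + 6·2) = (-23, 15, 10)
w2 = Aw1 = ((-1)·(-23) + (-5)·15 + (-3)·10; 5·(-23) + 5·15 + 5·10; 6·(-23) + 4·15 + 6·10) = (-82, 10, -18)
The requested component of w2 is -82.

-82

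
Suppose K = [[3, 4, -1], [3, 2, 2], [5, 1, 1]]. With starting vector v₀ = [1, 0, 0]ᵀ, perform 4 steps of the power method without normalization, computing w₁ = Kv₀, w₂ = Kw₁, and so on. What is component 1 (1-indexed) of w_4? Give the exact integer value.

823

w1 = Kv₀ = (3, 3, 5)
w2 = Kw1 = (16, 25, 23)
w3 = Kw2 = (125, 144, 128)
w4 = Kw3 = (823, 919, 897)
The requested component of w4 is 823.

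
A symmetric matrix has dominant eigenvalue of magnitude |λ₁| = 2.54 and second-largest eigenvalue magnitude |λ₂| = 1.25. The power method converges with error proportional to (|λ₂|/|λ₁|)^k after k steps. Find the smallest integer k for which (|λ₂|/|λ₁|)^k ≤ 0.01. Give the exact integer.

|λ₂/λ₁| = 1.25/2.54 = 0.49213
Need k ≥ ln(0.01) / ln(0.49213) = -4.6052 / -0.7090 ≈ 6.495
Smallest integer k satisfying the bound: 7

7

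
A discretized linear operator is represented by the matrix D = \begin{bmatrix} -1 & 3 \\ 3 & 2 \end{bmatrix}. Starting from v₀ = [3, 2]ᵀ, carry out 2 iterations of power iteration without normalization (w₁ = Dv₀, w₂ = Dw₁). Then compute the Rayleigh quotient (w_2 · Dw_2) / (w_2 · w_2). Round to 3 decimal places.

w1 = Dv₀ = ((-1)·3 + 3·2; 3·3 + 2·2) = (3, 13)
w2 = Dw1 = ((-1)·3 + 3·13; 3·3 + 2·13) = (36, 35)
Dw2 = (69, 178)
w2·Dw2 = 36·69 + 35·178 = 8714; w2·w2 = 36·36 + 35·35 = 2521
λ ≈ 8714/2521 = 3.457

3.457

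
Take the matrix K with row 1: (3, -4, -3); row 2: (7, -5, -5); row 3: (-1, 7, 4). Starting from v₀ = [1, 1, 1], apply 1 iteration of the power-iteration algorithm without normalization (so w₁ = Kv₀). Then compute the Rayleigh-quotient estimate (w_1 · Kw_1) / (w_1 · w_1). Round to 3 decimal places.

w1 = Kv₀ = (-4, -3, 10)
Kw1 = (-30, -63, 23)
w1·Kw1 = (-4)·(-30) + (-3)·(-63) + 10·23 = 539; w1·w1 = (-4)·(-4) + (-3)·(-3) + 10·10 = 125
λ ≈ 539/125 = 4.312

λ ≈ 4.312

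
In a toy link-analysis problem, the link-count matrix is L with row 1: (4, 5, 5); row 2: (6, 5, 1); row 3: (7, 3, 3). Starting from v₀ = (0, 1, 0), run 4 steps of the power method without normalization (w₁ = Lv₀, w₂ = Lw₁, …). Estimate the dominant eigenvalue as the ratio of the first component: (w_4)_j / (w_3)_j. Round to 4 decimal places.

w1 = Lv₀ = (5, 5, 3)
w2 = Lw1 = (60, 58, 59)
w3 = Lw2 = (825, 709, 771)
w4 = Lw3 = (10700, 9266, 10215)
Ratio at component: 10700 / 825 = 12.9697

λ ≈ 12.9697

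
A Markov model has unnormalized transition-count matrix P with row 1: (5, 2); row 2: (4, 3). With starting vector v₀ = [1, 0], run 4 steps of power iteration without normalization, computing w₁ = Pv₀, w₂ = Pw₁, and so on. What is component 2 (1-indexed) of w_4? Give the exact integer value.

1600

w1 = Pv₀ = (5, 4)
w2 = Pw1 = (33, 32)
w3 = Pw2 = (229, 228)
w4 = Pw3 = (1601, 1600)
The requested component of w4 is 1600.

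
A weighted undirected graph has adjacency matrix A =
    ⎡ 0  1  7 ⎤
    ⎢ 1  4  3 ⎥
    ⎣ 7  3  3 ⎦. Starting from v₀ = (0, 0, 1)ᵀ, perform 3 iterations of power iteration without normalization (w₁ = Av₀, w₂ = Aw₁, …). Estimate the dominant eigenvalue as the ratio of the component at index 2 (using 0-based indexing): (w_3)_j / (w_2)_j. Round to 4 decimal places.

w1 = Av₀ = (7, 3, 3)
w2 = Aw1 = (24, 28, 67)
w3 = Aw2 = (497, 337, 453)
Ratio at component: 453 / 67 = 6.7612

λ ≈ 6.7612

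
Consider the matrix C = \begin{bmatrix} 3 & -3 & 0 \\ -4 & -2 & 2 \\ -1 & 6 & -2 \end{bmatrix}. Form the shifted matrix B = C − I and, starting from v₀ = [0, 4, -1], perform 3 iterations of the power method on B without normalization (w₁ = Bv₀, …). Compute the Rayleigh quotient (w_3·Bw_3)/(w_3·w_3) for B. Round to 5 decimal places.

μ ≈ -6.73652

B = C − I has rows (2, -3, 0); (-4, -3, 2); (-1, 6, -3)
w1 = Bv₀ = (2·0 + (-3)·4 + 0·(-1); (-4)·0 + (-3)·4 + 2·(-1); (-1)·0 + 6·4 + (-3)·(-1)) = (-12, -14, 27)
w2 = Bw1 = (2·(-12) + (-3)·(-14) + 0·27; (-4)·(-12) + (-3)·(-14) + 2·27; (-1)·(-12) + 6·(-14) + (-3)·27) = (18, 144, -153)
w3 = Bw2 = (-396, -810, 1305)
Bw3 = (1638, 6624, -8379)
w3·Bw3 = -16948683; w3·w3 = 2515941; μ ≈ -16948683/2515941 = -6.73652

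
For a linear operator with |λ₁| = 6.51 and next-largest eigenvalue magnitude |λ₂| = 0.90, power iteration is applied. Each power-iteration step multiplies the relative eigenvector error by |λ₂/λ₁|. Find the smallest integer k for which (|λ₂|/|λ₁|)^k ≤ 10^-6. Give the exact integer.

|λ₂/λ₁| = 0.90/6.51 = 0.13825
Need k ≥ ln(10^-6) / ln(0.13825) = -13.8155 / -1.9787 ≈ 6.982
Smallest integer k satisfying the bound: 7

7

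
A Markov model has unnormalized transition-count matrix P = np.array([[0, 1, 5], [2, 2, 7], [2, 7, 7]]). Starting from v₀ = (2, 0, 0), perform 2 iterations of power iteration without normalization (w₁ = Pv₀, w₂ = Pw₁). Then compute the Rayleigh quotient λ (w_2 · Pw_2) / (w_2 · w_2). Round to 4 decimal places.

λ ≈ 12.9329

w1 = Pv₀ = (0, 4, 4)
w2 = Pw1 = (24, 36, 56)
Pw2 = (316, 512, 692)
w2·Pw2 = 24·316 + 36·512 + 56·692 = 64768; w2·w2 = 24·24 + 36·36 + 56·56 = 5008
λ ≈ 64768/5008 = 12.9329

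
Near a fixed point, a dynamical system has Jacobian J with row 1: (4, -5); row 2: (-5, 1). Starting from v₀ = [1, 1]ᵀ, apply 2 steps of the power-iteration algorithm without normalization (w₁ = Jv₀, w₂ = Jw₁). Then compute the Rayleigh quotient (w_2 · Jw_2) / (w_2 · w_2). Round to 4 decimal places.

w1 = Jv₀ = (4·1 + (-5)·1; (-5)·1 + 1·1) = (-1, -4)
w2 = Jw1 = (4·(-1) + (-5)·(-4); (-5)·(-1) + 1·(-4)) = (16, 1)
Jw2 = (59, -79)
w2·Jw2 = 16·59 + 1·(-79) = 865; w2·w2 = 16·16 + 1·1 = 257
λ ≈ 865/257 = 3.3658

λ ≈ 3.3658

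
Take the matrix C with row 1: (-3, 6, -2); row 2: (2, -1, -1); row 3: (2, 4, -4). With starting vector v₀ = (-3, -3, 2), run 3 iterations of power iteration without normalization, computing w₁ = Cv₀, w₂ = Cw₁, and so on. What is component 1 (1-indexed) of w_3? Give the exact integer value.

w1 = Cv₀ = (-13, -5, -26)
w2 = Cw1 = (61, 5, 58)
w3 = Cw2 = (-269, 59, -90)
The requested component of w3 is -269.

-269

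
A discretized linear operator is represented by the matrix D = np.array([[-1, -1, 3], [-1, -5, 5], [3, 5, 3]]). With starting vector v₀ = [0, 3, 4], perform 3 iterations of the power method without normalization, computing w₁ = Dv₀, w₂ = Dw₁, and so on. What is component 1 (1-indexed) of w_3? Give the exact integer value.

w1 = Dv₀ = (9, 5, 27)
w2 = Dw1 = (67, 101, 133)
w3 = Dw2 = (231, 93, 1105)
The requested component of w3 is 231.

231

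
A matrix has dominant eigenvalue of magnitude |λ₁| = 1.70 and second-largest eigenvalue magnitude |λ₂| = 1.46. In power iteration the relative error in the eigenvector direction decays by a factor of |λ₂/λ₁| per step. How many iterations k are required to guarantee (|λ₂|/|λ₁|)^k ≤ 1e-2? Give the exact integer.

31

|λ₂/λ₁| = 1.46/1.70 = 0.85882
Need k ≥ ln(1e-2) / ln(0.85882) = -4.6052 / -0.1522 ≈ 30.259
Smallest integer k satisfying the bound: 31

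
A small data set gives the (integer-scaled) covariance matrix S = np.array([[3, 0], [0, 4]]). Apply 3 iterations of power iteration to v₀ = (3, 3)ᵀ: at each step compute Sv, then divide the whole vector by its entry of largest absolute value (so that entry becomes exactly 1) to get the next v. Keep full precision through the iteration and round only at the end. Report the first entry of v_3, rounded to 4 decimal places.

Sv0 = (9.00000, 12.00000); divide by 12.00000 → v1 = (0.75000, 1.00000)
Sv1 = (2.25000, 4.00000); divide by 4.00000 → v2 = (0.56250, 1.00000)
Sv2 = (1.68750, 4.00000); divide by 4.00000 → v3 = (0.42188, 1.00000)
Requested entry of v3: 81/192 = 0.4219

0.4219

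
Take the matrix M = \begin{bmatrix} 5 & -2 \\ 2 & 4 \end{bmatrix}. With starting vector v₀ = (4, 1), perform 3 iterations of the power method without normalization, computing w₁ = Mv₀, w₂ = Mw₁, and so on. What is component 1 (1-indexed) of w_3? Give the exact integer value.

w1 = Mv₀ = (18, 12)
w2 = Mw1 = (66, 84)
w3 = Mw2 = (162, 468)
The requested component of w3 is 162.

162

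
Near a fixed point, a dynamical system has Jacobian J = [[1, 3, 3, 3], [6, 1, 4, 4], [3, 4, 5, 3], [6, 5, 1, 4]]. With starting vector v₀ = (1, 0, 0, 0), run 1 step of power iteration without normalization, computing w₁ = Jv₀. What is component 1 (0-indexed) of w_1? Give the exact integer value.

6

w1 = Jv₀ = (1·1 + 3·0 + 3·0 + 3·0; 6·1 + 1·0 + 4·0 + 4·0; 3·1 + 4·0 + 5·0 + 3·0; 6·1 + 5·0 + 1·0 + 4·0) = (1, 6, 3, 6)
The requested component of w1 is 6.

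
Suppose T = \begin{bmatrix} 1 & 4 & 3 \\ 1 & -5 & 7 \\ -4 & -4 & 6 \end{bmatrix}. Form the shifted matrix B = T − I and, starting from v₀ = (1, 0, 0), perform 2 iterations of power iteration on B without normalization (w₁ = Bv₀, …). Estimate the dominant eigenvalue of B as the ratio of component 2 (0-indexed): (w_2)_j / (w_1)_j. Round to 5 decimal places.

μ ≈ 6.00000

B = T − I has rows (0, 4, 3); (1, -6, 7); (-4, -4, 5)
w1 = Bv₀ = (0·1 + 4·0 + 3·0; 1·1 + (-6)·0 + 7·0; (-4)·1 + (-4)·0 + 5·0) = (0, 1, -4)
w2 = Bw1 = (0·0 + 4·1 + 3·(-4); 1·0 + (-6)·1 + 7·(-4); (-4)·0 + (-4)·1 + 5·(-4)) = (-8, -34, -24)
Ratio: -24/-4 = 6.00000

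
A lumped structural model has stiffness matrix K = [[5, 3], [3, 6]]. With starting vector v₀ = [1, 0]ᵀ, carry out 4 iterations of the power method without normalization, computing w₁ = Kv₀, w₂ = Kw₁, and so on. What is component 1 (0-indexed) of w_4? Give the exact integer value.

2607

w1 = Kv₀ = (5·1 + 3·0; 3·1 + 6·0) = (5, 3)
w2 = Kw1 = (5·5 + 3·3; 3·5 + 6·3) = (34, 33)
w3 = Kw2 = (269, 300)
w4 = Kw3 = (2245, 2607)
The requested component of w4 is 2607.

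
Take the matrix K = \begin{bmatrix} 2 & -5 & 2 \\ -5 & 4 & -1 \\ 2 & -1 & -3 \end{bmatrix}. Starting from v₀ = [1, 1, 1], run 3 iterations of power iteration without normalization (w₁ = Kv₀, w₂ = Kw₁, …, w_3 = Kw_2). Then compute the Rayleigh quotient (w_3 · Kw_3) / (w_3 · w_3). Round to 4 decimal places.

6.6420

w1 = Kv₀ = (2·1 + (-5)·1 + 2·1; (-5)·1 + 4·1 + (-1)·1; 2·1 + (-1)·1 + (-3)·1) = (-1, -2, -2)
w2 = Kw1 = (2·(-1) + (-5)·(-2) + 2·(-2); (-5)·(-1) + 4·(-2) + (-1)·(-2); 2·(-1) + (-1)·(-2) + (-3)·(-2)) = (4, -1, 6)
w3 = Kw2 = (25, -30, -9)
Kw3 = (182, -236, 107)
w3·Kw3 = 25·182 + (-30)·(-236) + (-9)·107 = 10667; w3·w3 = 25·25 + (-30)·(-30) + (-9)·(-9) = 1606
λ ≈ 10667/1606 = 6.6420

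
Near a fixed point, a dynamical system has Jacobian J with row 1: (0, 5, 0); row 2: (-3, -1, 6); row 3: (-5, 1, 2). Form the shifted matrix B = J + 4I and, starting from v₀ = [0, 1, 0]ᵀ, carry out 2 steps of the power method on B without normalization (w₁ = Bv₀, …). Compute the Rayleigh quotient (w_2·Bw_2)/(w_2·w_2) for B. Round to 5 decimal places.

B = J + 4I has rows (4, 5, 0); (-3, 3, 6); (-5, 1, 6)
w1 = Bv₀ = (5, 3, 1)
w2 = Bw1 = (35, 0, -16)
Bw2 = (140, -201, -271)
w2·Bw2 = 9236; w2·w2 = 1481; μ ≈ 9236/1481 = 6.23633

6.23633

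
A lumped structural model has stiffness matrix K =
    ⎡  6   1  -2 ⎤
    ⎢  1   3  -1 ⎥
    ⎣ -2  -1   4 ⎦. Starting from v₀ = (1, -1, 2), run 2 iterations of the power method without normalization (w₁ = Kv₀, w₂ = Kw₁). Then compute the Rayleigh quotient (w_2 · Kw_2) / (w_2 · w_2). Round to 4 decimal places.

6.1316

w1 = Kv₀ = (6·1 + 1·(-1) + (-2)·2; 1·1 + 3·(-1) + (-1)·2; (-2)·1 + (-1)·(-1) + 4·2) = (1, -4, 7)
w2 = Kw1 = (6·1 + 1·(-4) + (-2)·7; 1·1 + 3·(-4) + (-1)·7; (-2)·1 + (-1)·(-4) + 4·7) = (-12, -18, 30)
Kw2 = (-150, -96, 162)
w2·Kw2 = (-12)·(-150) + (-18)·(-96) + 30·162 = 8388; w2·w2 = (-12)·(-12) + (-18)·(-18) + 30·30 = 1368
λ ≈ 8388/1368 = 6.1316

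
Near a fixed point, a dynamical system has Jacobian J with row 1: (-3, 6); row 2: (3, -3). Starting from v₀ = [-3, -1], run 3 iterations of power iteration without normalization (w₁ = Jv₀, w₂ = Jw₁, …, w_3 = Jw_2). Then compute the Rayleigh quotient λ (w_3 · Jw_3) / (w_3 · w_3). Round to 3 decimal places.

λ ≈ -7.281

w1 = Jv₀ = ((-3)·(-3) + 6·(-1); 3·(-3) + (-3)·(-1)) = (3, -6)
w2 = Jw1 = ((-3)·3 + 6·(-6); 3·3 + (-3)·(-6)) = (-45, 27)
w3 = Jw2 = (297, -216)
Jw3 = (-2187, 1539)
w3·Jw3 = 297·(-2187) + (-216)·1539 = -981963; w3·w3 = 297·297 + (-216)·(-216) = 134865
λ ≈ -981963/134865 = -7.281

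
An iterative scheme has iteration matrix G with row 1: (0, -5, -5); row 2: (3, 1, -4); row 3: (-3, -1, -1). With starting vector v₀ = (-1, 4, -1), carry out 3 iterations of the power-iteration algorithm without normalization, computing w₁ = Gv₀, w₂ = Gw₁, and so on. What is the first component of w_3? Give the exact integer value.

0

w1 = Gv₀ = (0·(-1) + (-5)·4 + (-5)·(-1); 3·(-1) + 1·4 + (-4)·(-1); (-3)·(-1) + (-1)·4 + (-1)·(-1)) = (-15, 5, 0)
w2 = Gw1 = (0·(-15) + (-5)·5 + (-5)·0; 3·(-15) + 1·5 + (-4)·0; (-3)·(-15) + (-1)·5 + (-1)·0) = (-25, -40, 40)
w3 = Gw2 = (0, -275, 75)
The requested component of w3 is 0.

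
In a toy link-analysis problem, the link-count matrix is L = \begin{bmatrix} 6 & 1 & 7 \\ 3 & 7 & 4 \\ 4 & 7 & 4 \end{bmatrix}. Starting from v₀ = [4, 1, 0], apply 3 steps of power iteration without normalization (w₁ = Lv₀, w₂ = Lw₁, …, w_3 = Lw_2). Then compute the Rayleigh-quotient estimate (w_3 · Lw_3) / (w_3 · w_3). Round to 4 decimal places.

λ ≈ 14.3329

w1 = Lv₀ = (25, 19, 23)
w2 = Lw1 = (330, 300, 325)
w3 = Lw2 = (4555, 4390, 4720)
Lw3 = (64760, 63275, 67830)
w3·Lw3 = 4555·64760 + 4390·63275 + 4720·67830 = 892916650; w3·w3 = 4555·4555 + 4390·4390 + 4720·4720 = 62298525
λ ≈ 892916650/62298525 = 14.3329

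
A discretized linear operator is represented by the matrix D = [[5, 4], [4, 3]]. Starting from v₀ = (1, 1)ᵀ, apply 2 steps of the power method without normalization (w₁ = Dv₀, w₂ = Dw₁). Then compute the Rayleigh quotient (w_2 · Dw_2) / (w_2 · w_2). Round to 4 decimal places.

w1 = Dv₀ = (5·1 + 4·1; 4·1 + 3·1) = (9, 7)
w2 = Dw1 = (5·9 + 4·7; 4·9 + 3·7) = (73, 57)
Dw2 = (593, 463)
w2·Dw2 = 73·593 + 57·463 = 69680; w2·w2 = 73·73 + 57·57 = 8578
λ ≈ 69680/8578 = 8.1231

8.1231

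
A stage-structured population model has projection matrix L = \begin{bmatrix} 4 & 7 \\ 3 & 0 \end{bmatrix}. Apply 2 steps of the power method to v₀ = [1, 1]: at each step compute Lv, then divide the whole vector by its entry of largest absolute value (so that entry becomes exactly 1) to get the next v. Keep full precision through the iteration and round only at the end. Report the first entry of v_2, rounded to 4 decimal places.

Lv0 = (11.00000, 3.00000); divide by 11.00000 → v1 = (1.00000, 0.27273)
Lv1 = (5.90909, 3.00000); divide by 5.90909 → v2 = (1.00000, 0.50769)
Requested entry of v2: 65/65 = 1.0000

1.0000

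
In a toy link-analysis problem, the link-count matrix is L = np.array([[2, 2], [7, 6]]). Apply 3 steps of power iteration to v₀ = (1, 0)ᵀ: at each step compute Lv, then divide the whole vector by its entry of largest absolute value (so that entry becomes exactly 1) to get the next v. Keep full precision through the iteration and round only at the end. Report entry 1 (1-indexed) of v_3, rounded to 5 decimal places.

0.32035

Lv0 = (2.000000, 7.000000); divide by 7.000000 → v1 = (0.285714, 1.000000)
Lv1 = (2.571429, 8.000000); divide by 8.000000 → v2 = (0.321429, 1.000000)
Lv2 = (2.642857, 8.250000); divide by 8.250000 → v3 = (0.320346, 1.000000)
Requested entry of v3: 148/462 = 0.32035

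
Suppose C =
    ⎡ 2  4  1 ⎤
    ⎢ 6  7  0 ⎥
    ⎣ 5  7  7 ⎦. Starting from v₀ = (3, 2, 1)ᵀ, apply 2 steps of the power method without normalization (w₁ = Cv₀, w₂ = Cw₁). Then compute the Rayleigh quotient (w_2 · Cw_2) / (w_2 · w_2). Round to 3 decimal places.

w1 = Cv₀ = (15, 32, 36)
w2 = Cw1 = (194, 314, 551)
Cw2 = (2195, 3362, 7025)
w2·Cw2 = 194·2195 + 314·3362 + 551·7025 = 5352273; w2·w2 = 194·194 + 314·314 + 551·551 = 439833
λ ≈ 5352273/439833 = 12.169

λ ≈ 12.169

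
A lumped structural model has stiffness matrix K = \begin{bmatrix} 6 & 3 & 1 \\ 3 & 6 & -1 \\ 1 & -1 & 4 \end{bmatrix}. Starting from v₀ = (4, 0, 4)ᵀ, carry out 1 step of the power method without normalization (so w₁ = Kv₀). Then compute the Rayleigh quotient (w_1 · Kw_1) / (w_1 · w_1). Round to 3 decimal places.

w1 = Kv₀ = (28, 8, 20)
Kw1 = (212, 112, 100)
w1·Kw1 = 28·212 + 8·112 + 20·100 = 8832; w1·w1 = 28·28 + 8·8 + 20·20 = 1248
λ ≈ 8832/1248 = 7.077

λ ≈ 7.077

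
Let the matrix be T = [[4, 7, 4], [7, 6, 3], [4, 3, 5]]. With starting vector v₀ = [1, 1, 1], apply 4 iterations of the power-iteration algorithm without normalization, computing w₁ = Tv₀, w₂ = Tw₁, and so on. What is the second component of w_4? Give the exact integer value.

50566

w1 = Tv₀ = (15, 16, 12)
w2 = Tw1 = (220, 237, 168)
w3 = Tw2 = (3211, 3466, 2431)
w4 = Tw3 = (46830, 50566, 35397)
The requested component of w4 is 50566.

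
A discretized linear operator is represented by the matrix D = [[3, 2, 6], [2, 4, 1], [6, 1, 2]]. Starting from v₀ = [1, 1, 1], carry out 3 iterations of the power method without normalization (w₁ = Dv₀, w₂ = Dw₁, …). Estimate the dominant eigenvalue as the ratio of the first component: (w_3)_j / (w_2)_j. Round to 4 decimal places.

9.5743

w1 = Dv₀ = (3·1 + 2·1 + 6·1; 2·1 + 4·1 + 1·1; 6·1 + 1·1 + 2·1) = (11, 7, 9)
w2 = Dw1 = (3·11 + 2·7 + 6·9; 2·11 + 4·7 + 1·9; 6·11 + 1·7 + 2·9) = (101, 59, 91)
w3 = Dw2 = (967, 529, 847)
Ratio at component: 967 / 101 = 9.5743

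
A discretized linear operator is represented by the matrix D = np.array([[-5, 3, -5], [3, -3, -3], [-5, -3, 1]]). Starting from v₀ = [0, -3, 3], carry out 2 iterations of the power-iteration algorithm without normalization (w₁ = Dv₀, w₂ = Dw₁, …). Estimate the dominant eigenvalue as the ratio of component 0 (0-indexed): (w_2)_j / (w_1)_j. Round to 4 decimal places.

w1 = Dv₀ = (-24, 0, 12)
w2 = Dw1 = (60, -108, 132)
Ratio at component: 60 / -24 = -2.5000

λ ≈ -2.5000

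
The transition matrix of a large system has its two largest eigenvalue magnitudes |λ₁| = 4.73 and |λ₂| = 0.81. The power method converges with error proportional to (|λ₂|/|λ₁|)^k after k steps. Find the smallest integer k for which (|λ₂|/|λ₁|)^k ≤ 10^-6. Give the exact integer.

8

|λ₂/λ₁| = 0.81/4.73 = 0.17125
Need k ≥ ln(10^-6) / ln(0.17125) = -13.8155 / -1.7646 ≈ 7.829
Smallest integer k satisfying the bound: 8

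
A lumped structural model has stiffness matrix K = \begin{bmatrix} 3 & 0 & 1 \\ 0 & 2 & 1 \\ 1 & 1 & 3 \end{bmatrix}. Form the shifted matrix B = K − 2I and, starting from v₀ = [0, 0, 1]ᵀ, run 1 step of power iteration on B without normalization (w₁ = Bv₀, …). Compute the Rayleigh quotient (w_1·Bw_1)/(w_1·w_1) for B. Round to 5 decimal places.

B = K − 2I has rows (1, 0, 1); (0, 0, 1); (1, 1, 1)
w1 = Bv₀ = (1·0 + 0·0 + 1·1; 0·0 + 0·0 + 1·1; 1·0 + 1·0 + 1·1) = (1, 1, 1)
Bw1 = (2, 1, 3)
w1·Bw1 = 6; w1·w1 = 3; μ ≈ 6/3 = 2.00000

μ ≈ 2.00000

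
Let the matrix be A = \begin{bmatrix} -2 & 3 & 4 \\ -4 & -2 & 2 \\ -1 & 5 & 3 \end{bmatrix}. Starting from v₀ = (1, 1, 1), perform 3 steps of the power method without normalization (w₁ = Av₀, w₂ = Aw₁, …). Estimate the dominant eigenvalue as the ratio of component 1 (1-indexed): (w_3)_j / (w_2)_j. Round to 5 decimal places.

λ ≈ -3.66667

w1 = Av₀ = ((-2)·1 + 3·1 + 4·1; (-4)·1 + (-2)·1 + 2·1; (-1)·1 + 5·1 + 3·1) = (5, -4, 7)
w2 = Aw1 = ((-2)·5 + 3·(-4) + 4·7; (-4)·5 + (-2)·(-4) + 2·7; (-1)·5 + 5·(-4) + 3·7) = (6, 2, -4)
w3 = Aw2 = (-22, -36, -8)
Ratio at component: -22 / 6 = -3.66667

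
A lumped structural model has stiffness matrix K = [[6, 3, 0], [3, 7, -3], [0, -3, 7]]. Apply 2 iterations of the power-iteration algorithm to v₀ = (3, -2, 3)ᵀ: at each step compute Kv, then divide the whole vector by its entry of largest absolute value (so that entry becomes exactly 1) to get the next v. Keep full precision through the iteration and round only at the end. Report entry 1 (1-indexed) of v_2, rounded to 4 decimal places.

0.1299

Kv0 = (12.00000, -14.00000, 27.00000); divide by 27.00000 → v1 = (0.44444, -0.51852, 1.00000)
Kv1 = (1.11111, -5.29630, 8.55556); divide by 8.55556 → v2 = (0.12987, -0.61905, 1.00000)
Requested entry of v2: 30/231 = 0.1299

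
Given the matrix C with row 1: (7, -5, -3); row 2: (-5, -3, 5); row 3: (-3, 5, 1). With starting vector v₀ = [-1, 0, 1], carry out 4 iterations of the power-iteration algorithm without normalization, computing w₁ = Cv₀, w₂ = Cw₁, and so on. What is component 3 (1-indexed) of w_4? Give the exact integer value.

9608

w1 = Cv₀ = (-10, 10, 4)
w2 = Cw1 = (-132, 40, 84)
w3 = Cw2 = (-1376, 960, 680)
w4 = Cw3 = (-16472, 7400, 9608)
The requested component of w4 is 9608.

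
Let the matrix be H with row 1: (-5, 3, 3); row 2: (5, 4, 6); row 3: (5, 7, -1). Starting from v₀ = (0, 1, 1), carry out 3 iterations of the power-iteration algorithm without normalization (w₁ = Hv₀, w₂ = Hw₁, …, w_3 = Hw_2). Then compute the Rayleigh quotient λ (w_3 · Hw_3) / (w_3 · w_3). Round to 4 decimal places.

λ ≈ 10.4507

w1 = Hv₀ = ((-5)·0 + 3·1 + 3·1; 5·0 + 4·1 + 6·1; 5·0 + 7·1 + (-1)·1) = (6, 10, 6)
w2 = Hw1 = ((-5)·6 + 3·10 + 3·6; 5·6 + 4·10 + 6·6; 5·6 + 7·10 + (-1)·6) = (18, 106, 94)
w3 = Hw2 = (510, 1078, 738)
Hw3 = (2898, 11290, 9358)
w3·Hw3 = 510·2898 + 1078·11290 + 738·9358 = 20554804; w3·w3 = 510·510 + 1078·1078 + 738·738 = 1966828
λ ≈ 20554804/1966828 = 10.4507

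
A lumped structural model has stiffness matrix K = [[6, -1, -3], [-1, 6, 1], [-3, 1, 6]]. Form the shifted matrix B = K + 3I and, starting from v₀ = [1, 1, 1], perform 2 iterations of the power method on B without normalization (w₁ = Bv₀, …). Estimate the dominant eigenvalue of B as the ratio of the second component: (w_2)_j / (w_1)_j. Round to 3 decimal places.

B = K + 3I has rows (9, -1, -3); (-1, 9, 1); (-3, 1, 9)
w1 = Bv₀ = (5, 9, 7)
w2 = Bw1 = (15, 83, 57)
Ratio: 83/9 = 9.222

μ ≈ 9.222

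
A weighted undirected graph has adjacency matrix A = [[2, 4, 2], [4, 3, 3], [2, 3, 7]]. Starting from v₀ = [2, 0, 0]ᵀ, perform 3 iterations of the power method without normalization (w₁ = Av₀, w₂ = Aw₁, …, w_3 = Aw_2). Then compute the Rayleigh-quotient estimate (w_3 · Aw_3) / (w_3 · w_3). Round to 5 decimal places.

w1 = Av₀ = (2·2 + 4·0 + 2·0; 4·2 + 3·0 + 3·0; 2·2 + 3·0 + 7·0) = (4, 8, 4)
w2 = Aw1 = (2·4 + 4·8 + 2·4; 4·4 + 3·8 + 3·4; 2·4 + 3·8 + 7·4) = (48, 52, 60)
w3 = Aw2 = (424, 528, 672)
Aw3 = (4304, 5296, 7136)
w3·Aw3 = 424·4304 + 528·5296 + 672·7136 = 9416576; w3·w3 = 424·424 + 528·528 + 672·672 = 910144
λ ≈ 9416576/910144 = 10.34625

10.34625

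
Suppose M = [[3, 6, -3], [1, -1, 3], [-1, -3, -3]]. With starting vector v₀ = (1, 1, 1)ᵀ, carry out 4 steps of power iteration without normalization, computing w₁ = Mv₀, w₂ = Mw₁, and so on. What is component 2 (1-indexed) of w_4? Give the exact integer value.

w1 = Mv₀ = (6, 3, -7)
w2 = Mw1 = (57, -18, 6)
w3 = Mw2 = (45, 93, -21)
w4 = Mw3 = (756, -111, -261)
The requested component of w4 is -111.

-111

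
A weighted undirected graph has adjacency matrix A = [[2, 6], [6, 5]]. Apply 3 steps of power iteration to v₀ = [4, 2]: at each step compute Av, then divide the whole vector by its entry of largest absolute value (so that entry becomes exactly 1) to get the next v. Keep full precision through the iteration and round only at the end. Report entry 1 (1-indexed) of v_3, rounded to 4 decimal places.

0.7646

Av0 = (20.00000, 34.00000); divide by 34.00000 → v1 = (0.58824, 1.00000)
Av1 = (7.17647, 8.52941); divide by 8.52941 → v2 = (0.84138, 1.00000)
Av2 = (7.68276, 10.04828); divide by 10.04828 → v3 = (0.76458, 1.00000)
Requested entry of v3: 2228/2914 = 0.7646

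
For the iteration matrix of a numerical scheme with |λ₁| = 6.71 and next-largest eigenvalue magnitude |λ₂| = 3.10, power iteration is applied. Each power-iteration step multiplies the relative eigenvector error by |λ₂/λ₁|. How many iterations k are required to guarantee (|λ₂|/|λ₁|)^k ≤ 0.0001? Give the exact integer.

12

|λ₂/λ₁| = 3.10/6.71 = 0.46200
Need k ≥ ln(0.0001) / ln(0.46200) = -9.2103 / -0.7722 ≈ 11.927
Smallest integer k satisfying the bound: 12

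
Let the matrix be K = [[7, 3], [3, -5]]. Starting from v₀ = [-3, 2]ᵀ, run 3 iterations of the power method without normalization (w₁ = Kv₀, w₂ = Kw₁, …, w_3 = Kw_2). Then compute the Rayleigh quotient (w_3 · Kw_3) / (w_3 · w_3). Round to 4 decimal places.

w1 = Kv₀ = (-15, -19)
w2 = Kw1 = (-162, 50)
w3 = Kw2 = (-984, -736)
Kw3 = (-9096, 728)
w3·Kw3 = (-984)·(-9096) + (-736)·728 = 8414656; w3·w3 = (-984)·(-984) + (-736)·(-736) = 1509952
λ ≈ 8414656/1509952 = 5.5728

5.5728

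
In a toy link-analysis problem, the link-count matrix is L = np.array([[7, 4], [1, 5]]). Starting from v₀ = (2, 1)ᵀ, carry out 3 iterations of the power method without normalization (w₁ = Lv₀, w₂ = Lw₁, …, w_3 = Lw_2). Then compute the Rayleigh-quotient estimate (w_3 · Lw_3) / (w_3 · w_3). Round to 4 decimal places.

λ ≈ 8.2782

w1 = Lv₀ = (7·2 + 4·1; 1·2 + 5·1) = (18, 7)
w2 = Lw1 = (7·18 + 4·7; 1·18 + 5·7) = (154, 53)
w3 = Lw2 = (1290, 419)
Lw3 = (10706, 3385)
w3·Lw3 = 1290·10706 + 419·3385 = 15229055; w3·w3 = 1290·1290 + 419·419 = 1839661
λ ≈ 15229055/1839661 = 8.2782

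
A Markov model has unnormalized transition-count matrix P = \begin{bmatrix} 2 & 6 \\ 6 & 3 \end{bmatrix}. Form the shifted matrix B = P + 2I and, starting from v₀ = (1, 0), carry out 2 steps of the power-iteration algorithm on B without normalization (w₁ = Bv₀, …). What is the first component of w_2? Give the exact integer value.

52

B = P + 2I has rows (4, 6); (6, 5)
w1 = Bv₀ = (4·1 + 6·0; 6·1 + 5·0) = (4, 6)
w2 = Bw1 = (4·4 + 6·6; 6·4 + 5·6) = (52, 54)
Requested component of w2: 52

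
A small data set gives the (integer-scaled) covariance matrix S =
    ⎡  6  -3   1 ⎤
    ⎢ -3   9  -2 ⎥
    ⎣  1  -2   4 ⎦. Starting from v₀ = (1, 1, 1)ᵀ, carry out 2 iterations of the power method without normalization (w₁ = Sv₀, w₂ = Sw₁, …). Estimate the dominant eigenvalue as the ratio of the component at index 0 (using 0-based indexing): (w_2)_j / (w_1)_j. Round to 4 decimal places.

λ ≈ 3.7500

w1 = Sv₀ = (6·1 + (-3)·1 + 1·1; (-3)·1 + 9·1 + (-2)·1; 1·1 + (-2)·1 + 4·1) = (4, 4, 3)
w2 = Sw1 = (6·4 + (-3)·4 + 1·3; (-3)·4 + 9·4 + (-2)·3; 1·4 + (-2)·4 + 4·3) = (15, 18, 8)
Ratio at component: 15 / 4 = 3.7500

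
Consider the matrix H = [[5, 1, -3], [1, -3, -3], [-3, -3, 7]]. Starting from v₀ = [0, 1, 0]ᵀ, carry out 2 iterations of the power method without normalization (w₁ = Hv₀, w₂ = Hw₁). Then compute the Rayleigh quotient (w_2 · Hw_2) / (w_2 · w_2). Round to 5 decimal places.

5.96181

w1 = Hv₀ = (5·0 + 1·1 + (-3)·0; 1·0 + (-3)·1 + (-3)·0; (-3)·0 + (-3)·1 + 7·0) = (1, -3, -3)
w2 = Hw1 = (5·1 + 1·(-3) + (-3)·(-3); 1·1 + (-3)·(-3) + (-3)·(-3); (-3)·1 + (-3)·(-3) + 7·(-3)) = (11, 19, -15)
Hw2 = (119, -1, -195)
w2·Hw2 = 11·119 + 19·(-1) + (-15)·(-195) = 4215; w2·w2 = 11·11 + 19·19 + (-15)·(-15) = 707
λ ≈ 4215/707 = 5.96181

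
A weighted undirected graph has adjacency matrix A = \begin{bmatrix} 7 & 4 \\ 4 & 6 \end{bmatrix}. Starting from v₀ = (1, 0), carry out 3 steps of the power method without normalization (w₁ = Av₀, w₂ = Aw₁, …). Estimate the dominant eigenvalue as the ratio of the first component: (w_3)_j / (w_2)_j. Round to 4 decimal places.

w1 = Av₀ = (7·1 + 4·0; 4·1 + 6·0) = (7, 4)
w2 = Aw1 = (7·7 + 4·4; 4·7 + 6·4) = (65, 52)
w3 = Aw2 = (663, 572)
Ratio at component: 663 / 65 = 10.2000

λ ≈ 10.2000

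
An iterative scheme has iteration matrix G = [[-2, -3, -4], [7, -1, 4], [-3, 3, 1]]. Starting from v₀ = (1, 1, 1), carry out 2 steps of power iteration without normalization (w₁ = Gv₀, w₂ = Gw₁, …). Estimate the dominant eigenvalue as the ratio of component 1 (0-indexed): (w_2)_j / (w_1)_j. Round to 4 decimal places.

w1 = Gv₀ = ((-2)·1 + (-3)·1 + (-4)·1; 7·1 + (-1)·1 + 4·1; (-3)·1 + 3·1 + 1·1) = (-9, 10, 1)
w2 = Gw1 = ((-2)·(-9) + (-3)·10 + (-4)·1; 7·(-9) + (-1)·10 + 4·1; (-3)·(-9) + 3·10 + 1·1) = (-16, -69, 58)
Ratio at component: -69 / 10 = -6.9000

-6.9000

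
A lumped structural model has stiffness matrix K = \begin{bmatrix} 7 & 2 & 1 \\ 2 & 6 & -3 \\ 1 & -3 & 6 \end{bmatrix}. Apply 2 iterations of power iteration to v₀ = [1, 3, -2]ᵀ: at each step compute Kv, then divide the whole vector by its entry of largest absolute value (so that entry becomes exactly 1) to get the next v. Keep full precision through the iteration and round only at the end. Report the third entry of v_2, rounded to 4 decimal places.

Kv0 = (11.00000, 26.00000, -20.00000); divide by 26.00000 → v1 = (0.42308, 1.00000, -0.76923)
Kv1 = (4.19231, 9.15385, -7.19231); divide by 9.15385 → v2 = (0.45798, 1.00000, -0.78571)
Requested entry of v2: -187/238 = -0.7857

-0.7857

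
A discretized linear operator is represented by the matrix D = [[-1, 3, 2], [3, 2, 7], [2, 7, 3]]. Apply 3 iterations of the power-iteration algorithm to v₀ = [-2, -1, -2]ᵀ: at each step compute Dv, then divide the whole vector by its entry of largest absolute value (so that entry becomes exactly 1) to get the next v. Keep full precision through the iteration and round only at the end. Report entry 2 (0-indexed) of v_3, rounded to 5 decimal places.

0.96971

Dv0 = (-5.000000, -22.000000, -17.000000); divide by -22.000000 → v1 = (0.227273, 1.000000, 0.772727)
Dv1 = (4.318182, 8.090909, 9.772727); divide by 9.772727 → v2 = (0.441860, 0.827907, 1.000000)
Dv2 = (4.041860, 9.981395, 9.679070); divide by 9.981395 → v3 = (0.404939, 1.000000, 0.969711)
Requested entry of v3: -2081/-2146 = 0.96971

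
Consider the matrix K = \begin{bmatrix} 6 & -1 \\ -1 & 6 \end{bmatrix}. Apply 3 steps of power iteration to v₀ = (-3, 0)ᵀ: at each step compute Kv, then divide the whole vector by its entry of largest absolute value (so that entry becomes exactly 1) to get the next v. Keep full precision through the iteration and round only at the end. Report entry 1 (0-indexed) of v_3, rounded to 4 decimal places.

-0.4658

Kv0 = (-18.00000, 3.00000); divide by -18.00000 → v1 = (1.00000, -0.16667)
Kv1 = (6.16667, -2.00000); divide by 6.16667 → v2 = (1.00000, -0.32432)
Kv2 = (6.32432, -2.94595); divide by 6.32432 → v3 = (1.00000, -0.46581)
Requested entry of v3: 327/-702 = -0.4658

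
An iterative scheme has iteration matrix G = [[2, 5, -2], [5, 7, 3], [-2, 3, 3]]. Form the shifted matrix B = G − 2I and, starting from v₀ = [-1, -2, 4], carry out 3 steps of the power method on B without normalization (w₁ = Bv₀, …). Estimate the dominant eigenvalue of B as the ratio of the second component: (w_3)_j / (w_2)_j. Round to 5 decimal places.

B = G − 2I has rows (0, 5, -2); (5, 5, 3); (-2, 3, 1)
w1 = Bv₀ = (0·(-1) + 5·(-2) + (-2)·4; 5·(-1) + 5·(-2) + 3·4; (-2)·(-1) + 3·(-2) + 1·4) = (-18, -3, 0)
w2 = Bw1 = (0·(-18) + 5·(-3) + (-2)·0; 5·(-18) + 5·(-3) + 3·0; (-2)·(-18) + 3·(-3) + 1·0) = (-15, -105, 27)
w3 = Bw2 = (-579, -519, -258)
Ratio: -519/-105 = 4.94286

μ ≈ 4.94286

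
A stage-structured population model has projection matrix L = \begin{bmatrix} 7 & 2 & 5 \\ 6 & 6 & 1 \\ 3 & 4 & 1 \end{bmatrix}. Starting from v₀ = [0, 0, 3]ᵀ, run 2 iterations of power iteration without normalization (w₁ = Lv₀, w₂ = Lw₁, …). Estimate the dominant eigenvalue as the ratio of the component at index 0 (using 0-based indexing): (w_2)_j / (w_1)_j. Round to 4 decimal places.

w1 = Lv₀ = (7·0 + 2·0 + 5·3; 6·0 + 6·0 + 1·3; 3·0 + 4·0 + 1·3) = (15, 3, 3)
w2 = Lw1 = (7·15 + 2·3 + 5·3; 6·15 + 6·3 + 1·3; 3·15 + 4·3 + 1·3) = (126, 111, 60)
Ratio at component: 126 / 15 = 8.4000

8.4000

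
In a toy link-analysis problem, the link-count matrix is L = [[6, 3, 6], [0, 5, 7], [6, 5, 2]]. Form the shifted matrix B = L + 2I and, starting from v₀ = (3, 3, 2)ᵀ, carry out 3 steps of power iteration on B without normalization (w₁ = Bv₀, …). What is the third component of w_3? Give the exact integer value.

9362

B = L + 2I has rows (8, 3, 6); (0, 7, 7); (6, 5, 4)
w1 = Bv₀ = (45, 35, 41)
w2 = Bw1 = (711, 532, 609)
w3 = Bw2 = (10938, 7987, 9362)
Requested component of w3: 9362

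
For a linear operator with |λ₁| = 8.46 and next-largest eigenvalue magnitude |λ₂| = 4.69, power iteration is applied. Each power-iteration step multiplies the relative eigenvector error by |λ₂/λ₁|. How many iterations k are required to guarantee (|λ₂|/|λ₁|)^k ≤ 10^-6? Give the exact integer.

|λ₂/λ₁| = 4.69/8.46 = 0.55437
Need k ≥ ln(10^-6) / ln(0.55437) = -13.8155 / -0.5899 ≈ 23.419
Smallest integer k satisfying the bound: 24

24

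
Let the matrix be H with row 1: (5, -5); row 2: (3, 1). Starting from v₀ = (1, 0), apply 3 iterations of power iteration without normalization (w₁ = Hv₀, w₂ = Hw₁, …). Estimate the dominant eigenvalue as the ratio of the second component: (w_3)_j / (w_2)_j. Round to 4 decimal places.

w1 = Hv₀ = (5·1 + (-5)·0; 3·1 + 1·0) = (5, 3)
w2 = Hw1 = (5·5 + (-5)·3; 3·5 + 1·3) = (10, 18)
w3 = Hw2 = (-40, 48)
Ratio at component: 48 / 18 = 2.6667

2.6667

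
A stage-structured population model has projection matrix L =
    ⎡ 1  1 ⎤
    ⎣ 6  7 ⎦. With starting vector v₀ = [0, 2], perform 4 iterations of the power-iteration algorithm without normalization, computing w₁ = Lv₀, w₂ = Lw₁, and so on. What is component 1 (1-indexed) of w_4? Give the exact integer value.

w1 = Lv₀ = (1·0 + 1·2; 6·0 + 7·2) = (2, 14)
w2 = Lw1 = (1·2 + 1·14; 6·2 + 7·14) = (16, 110)
w3 = Lw2 = (126, 866)
w4 = Lw3 = (992, 6818)
The requested component of w4 is 992.

992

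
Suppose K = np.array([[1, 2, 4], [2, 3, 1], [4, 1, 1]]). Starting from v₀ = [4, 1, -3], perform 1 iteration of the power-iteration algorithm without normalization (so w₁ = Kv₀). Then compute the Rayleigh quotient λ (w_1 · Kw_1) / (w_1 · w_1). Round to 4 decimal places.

w1 = Kv₀ = (1·4 + 2·1 + 4·(-3); 2·4 + 3·1 + 1·(-3); 4·4 + 1·1 + 1·(-3)) = (-6, 8, 14)
Kw1 = (66, 26, -2)
w1·Kw1 = (-6)·66 + 8·26 + 14·(-2) = -216; w1·w1 = (-6)·(-6) + 8·8 + 14·14 = 296
λ ≈ -216/296 = -0.7297

λ ≈ -0.7297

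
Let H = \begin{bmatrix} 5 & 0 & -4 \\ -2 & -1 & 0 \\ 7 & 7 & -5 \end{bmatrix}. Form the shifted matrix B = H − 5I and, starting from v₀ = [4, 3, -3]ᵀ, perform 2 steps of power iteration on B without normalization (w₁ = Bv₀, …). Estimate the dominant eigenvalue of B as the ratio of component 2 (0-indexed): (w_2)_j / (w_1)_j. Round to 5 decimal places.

-11.24051

B = H − 5I has rows (0, 0, -4); (-2, -6, 0); (7, 7, -10)
w1 = Bv₀ = (0·4 + 0·3 + (-4)·(-3); (-2)·4 + (-6)·3 + 0·(-3); 7·4 + 7·3 + (-10)·(-3)) = (12, -26, 79)
w2 = Bw1 = (0·12 + 0·(-26) + (-4)·79; (-2)·12 + (-6)·(-26) + 0·79; 7·12 + 7·(-26) + (-10)·79) = (-316, 132, -888)
Ratio: -888/79 = -11.24051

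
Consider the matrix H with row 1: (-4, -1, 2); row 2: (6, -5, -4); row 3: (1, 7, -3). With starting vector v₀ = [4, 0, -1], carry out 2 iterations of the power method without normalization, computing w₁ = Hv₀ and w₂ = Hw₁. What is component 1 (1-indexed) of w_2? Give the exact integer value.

58

w1 = Hv₀ = ((-4)·4 + (-1)·0 + 2·(-1); 6·4 + (-5)·0 + (-4)·(-1); 1·4 + 7·0 + (-3)·(-1)) = (-18, 28, 7)
w2 = Hw1 = ((-4)·(-18) + (-1)·28 + 2·7; 6·(-18) + (-5)·28 + (-4)·7; 1·(-18) + 7·28 + (-3)·7) = (58, -276, 157)
The requested component of w2 is 58.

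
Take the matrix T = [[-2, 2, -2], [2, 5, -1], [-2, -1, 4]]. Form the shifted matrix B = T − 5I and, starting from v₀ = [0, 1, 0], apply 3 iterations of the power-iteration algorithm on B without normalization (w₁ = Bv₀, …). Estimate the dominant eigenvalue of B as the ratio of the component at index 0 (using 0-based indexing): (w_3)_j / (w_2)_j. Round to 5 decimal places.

B = T − 5I has rows (-7, 2, -2); (2, 0, -1); (-2, -1, -1)
w1 = Bv₀ = (2, 0, -1)
w2 = Bw1 = (-12, 5, -3)
w3 = Bw2 = (100, -21, 22)
Ratio: 100/-12 = -8.33333

μ ≈ -8.33333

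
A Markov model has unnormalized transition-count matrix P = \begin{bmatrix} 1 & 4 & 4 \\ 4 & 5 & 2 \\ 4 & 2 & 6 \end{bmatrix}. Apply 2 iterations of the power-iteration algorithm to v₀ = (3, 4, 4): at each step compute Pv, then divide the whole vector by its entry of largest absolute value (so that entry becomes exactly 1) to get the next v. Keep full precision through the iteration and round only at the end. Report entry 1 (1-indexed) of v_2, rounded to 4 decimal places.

Pv0 = (35.00000, 40.00000, 44.00000); divide by 44.00000 → v1 = (0.79545, 0.90909, 1.00000)
Pv1 = (8.43182, 9.72727, 11.00000); divide by 11.00000 → v2 = (0.76653, 0.88430, 1.00000)
Requested entry of v2: 371/484 = 0.7665

0.7665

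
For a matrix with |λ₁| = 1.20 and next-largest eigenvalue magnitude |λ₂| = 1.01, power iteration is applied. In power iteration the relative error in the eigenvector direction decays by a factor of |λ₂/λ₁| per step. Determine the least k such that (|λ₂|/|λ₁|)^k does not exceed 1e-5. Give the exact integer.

|λ₂/λ₁| = 1.01/1.20 = 0.84167
Need k ≥ ln(1e-5) / ln(0.84167) = -11.5129 / -0.1724 ≈ 66.791
Smallest integer k satisfying the bound: 67

67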